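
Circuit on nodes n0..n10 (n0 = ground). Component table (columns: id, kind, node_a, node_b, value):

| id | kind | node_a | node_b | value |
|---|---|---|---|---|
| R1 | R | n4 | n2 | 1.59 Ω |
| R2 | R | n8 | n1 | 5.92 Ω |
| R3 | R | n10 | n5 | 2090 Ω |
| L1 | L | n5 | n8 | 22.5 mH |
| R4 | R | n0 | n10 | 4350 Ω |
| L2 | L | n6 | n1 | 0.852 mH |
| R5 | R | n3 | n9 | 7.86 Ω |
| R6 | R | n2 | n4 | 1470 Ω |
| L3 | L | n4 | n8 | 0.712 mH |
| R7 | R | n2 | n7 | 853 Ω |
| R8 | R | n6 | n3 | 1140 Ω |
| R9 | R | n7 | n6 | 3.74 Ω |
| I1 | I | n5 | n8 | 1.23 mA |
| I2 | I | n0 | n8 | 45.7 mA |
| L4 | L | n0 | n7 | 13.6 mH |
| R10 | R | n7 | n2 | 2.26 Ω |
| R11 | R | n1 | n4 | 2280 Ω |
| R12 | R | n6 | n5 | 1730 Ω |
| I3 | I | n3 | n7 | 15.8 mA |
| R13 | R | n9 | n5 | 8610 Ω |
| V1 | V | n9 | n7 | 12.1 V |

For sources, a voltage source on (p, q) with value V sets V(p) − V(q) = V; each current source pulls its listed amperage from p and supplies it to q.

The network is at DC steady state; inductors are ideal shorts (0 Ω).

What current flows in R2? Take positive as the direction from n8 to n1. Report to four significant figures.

0.01049 A

Apply KCL at each of the 10 non-ground nodes and solve the resulting linear system.
Node n1: branches {R2, L2, R11} → V_1 = 0.07822
Node n2: branches {R1, R6, R7, R10} → V_2 = 0.08231
Node n3: branches {R5, R8, I3} → V_3 = 11.89
Node n4: branches {R1, R6, L3, R11} → V_4 = 0.1403
Node n5: branches {R3, L1, I1, R12, R13} → V_5 = 0.1403
Node n6: branches {L2, R8, R9, R12} → V_6 = 0.07822
Node n7: branches {R7, R9, L4, R10, I3, V1} → V_7 = 0.000
Node n8: branches {R2, L1, L3, I1, I2} → V_8 = 0.1403
Node n9: branches {R5, R13, V1} → V_9 = 12.10
Node n10: branches {R3, R4} → V_10 = 0.09477
Source currents: i(L1)=0.0001014, i(L2)=-0.01051, i(L3)=-0.03654, i(L4)=-0.04568, i(V1)=-0.02755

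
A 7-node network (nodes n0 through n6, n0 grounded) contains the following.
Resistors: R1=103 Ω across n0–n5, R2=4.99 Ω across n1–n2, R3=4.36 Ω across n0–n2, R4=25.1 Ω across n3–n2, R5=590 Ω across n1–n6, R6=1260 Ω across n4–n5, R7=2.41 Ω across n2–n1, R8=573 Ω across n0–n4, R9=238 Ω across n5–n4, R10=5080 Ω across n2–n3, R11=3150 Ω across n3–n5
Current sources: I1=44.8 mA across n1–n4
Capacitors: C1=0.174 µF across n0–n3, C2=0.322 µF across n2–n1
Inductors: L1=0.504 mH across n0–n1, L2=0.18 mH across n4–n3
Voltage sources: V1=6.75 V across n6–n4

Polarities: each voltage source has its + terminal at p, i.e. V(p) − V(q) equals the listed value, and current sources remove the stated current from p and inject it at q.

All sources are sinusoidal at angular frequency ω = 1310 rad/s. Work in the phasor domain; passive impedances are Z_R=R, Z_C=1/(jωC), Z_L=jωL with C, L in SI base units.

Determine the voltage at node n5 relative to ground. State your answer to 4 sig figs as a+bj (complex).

Apply KCL at each of the 6 non-ground nodes and solve the resulting linear system.
Node n1: branches {R2, R5, I1, R7, C2, L1} → V_1 = -0.0007598-0.007514j
Node n2: branches {R2, R3, R4, R7, R10, C2} → V_2 = 0.03292-0.005679j
Node n3: branches {R4, R10, C1, R11, L2} → V_3 = 0.7391-0.009663j
Node n4: branches {I1, R6, R8, R9, L2, V1} → V_4 = 0.7391-0.002960j
Node n5: branches {R1, R6, R9, R11} → V_5 = 0.2614-0.001188j
Node n6: branches {R5, V1} → V_6 = 7.489-0.002960j
Source currents: i(V1)=-0.01269-7.720e-06j

0.2614-0.001188j V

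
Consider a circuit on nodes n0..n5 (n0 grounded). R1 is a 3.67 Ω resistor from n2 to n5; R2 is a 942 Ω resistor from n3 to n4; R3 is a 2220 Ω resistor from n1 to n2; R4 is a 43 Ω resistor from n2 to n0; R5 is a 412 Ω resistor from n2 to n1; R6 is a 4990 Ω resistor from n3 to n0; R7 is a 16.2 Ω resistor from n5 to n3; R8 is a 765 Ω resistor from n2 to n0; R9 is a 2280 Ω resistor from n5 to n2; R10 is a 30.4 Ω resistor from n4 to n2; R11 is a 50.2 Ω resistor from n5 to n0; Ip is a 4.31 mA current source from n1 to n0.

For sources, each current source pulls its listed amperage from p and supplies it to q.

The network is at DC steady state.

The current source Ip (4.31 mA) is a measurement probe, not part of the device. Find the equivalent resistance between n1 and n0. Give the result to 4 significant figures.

R_eq = 370.6 Ω

Element admittances at DC:
  Y(R1) = 0.2725 S between n2,n5
  Y(R2) = 0.001062 S between n3,n4
  Y(R3) = 0.0004505 S between n1,n2
  Y(R4) = 0.02326 S between n2,n0
  Y(R5) = 0.002427 S between n2,n1
  Y(R6) = 0.0002004 S between n3,n0
  Y(R7) = 0.06173 S between n5,n3
  Y(R8) = 0.001307 S between n2,n0
  Y(R9) = 0.0004386 S between n5,n2
  Y(R10) = 0.03289 S between n4,n2
  Y(R11) = 0.01992 S between n5,n0
  Ip: injects 0.00431 A into n0 (from n1)
Assemble and solve the 5×5 MNA system:
  V(n1)=-1.597  V(n2)=-0.09952  V(n3)=-0.09253  V(n4)=-0.09930  V(n5)=-0.09271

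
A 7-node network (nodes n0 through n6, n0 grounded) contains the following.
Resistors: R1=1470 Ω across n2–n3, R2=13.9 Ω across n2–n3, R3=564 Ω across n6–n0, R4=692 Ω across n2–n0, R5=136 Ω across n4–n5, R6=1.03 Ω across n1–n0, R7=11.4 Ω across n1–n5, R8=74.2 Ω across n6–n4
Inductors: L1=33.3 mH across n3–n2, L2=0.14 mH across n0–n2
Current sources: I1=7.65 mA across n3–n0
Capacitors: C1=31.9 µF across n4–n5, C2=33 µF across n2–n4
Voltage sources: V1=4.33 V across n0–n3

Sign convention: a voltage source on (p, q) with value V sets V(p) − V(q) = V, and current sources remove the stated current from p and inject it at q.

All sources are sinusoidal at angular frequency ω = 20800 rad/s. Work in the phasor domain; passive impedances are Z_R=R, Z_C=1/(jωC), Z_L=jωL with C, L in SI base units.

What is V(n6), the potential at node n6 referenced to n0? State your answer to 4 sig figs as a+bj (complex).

Apply KCL at each of the 6 non-ground nodes and solve the resulting linear system.
Node n1: branches {R6, R7} → V_1 = -0.01525-0.06866j
Node n2: branches {R1, L1, R2, L2, R4, C2} → V_2 = -0.3838-0.7852j
Node n3: branches {R1, L1, R2, I1, V1} → V_3 = -4.330+0.000j
Node n4: branches {R5, C1, C2, R8} → V_4 = -0.2848-0.8074j
Node n5: branches {R5, R7, C1} → V_5 = -0.1841-0.8286j
Node n6: branches {R3, R8} → V_6 = -0.2517-0.7136j
Source currents: i(V1)=-0.2778+0.06272j

-0.2517-0.7136j V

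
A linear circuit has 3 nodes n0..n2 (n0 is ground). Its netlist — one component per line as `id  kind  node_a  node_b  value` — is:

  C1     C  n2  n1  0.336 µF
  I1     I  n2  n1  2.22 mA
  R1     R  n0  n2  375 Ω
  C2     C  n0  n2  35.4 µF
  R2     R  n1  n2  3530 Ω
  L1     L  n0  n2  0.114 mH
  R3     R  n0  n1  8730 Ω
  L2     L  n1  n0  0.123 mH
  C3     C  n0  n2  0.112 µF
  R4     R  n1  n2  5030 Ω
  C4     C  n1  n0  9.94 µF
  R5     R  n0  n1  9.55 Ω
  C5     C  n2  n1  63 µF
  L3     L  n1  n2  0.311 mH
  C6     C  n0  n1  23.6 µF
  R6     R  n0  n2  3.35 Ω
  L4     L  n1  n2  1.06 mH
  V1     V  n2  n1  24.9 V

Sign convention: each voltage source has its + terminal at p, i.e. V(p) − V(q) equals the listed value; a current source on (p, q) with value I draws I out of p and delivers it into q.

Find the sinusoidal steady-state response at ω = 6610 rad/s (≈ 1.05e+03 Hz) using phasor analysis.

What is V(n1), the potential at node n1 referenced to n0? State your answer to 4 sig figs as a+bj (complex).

-13.15-1.029j V

Element admittances at ω=6610 rad/s:
  Y(C1) = 0.000+0.002221j S between n2,n1
  I1: injects 0.00222 A into n1 (from n2)
  Y(R1) = 0.002667+0.000j S between n0,n2
  Y(C2) = 0.000+0.2340j S between n0,n2
  Y(R2) = 0.0002833+0.000j S between n1,n2
  Y(L1) = 0.000-1.327j S between n0,n2
  Y(R3) = 0.0001145+0.000j S between n0,n1
  Y(L2) = 0.000-1.230j S between n1,n0
  Y(C3) = 0.000+0.0007403j S between n0,n2
  Y(R4) = 0.0001988+0.000j S between n1,n2
  Y(C4) = 0.000+0.06570j S between n1,n0
  Y(R5) = 0.1047+0.000j S between n0,n1
  Y(C5) = 0.000+0.4164j S between n2,n1
  Y(L3) = 0.000-0.4864j S between n1,n2
  Y(C6) = 0.000+0.1560j S between n0,n1
  Y(R6) = 0.2985+0.000j S between n0,n2
  Y(L4) = 0.000-0.1427j S between n1,n2
  V1: constraint V(n2)−V(n1) = 24.9
Assemble and solve the 3×3 MNA system:
  V(n1)=-13.15-1.029j  V(n2)=11.75-1.029j
  i(V1)=-2.430+18.39j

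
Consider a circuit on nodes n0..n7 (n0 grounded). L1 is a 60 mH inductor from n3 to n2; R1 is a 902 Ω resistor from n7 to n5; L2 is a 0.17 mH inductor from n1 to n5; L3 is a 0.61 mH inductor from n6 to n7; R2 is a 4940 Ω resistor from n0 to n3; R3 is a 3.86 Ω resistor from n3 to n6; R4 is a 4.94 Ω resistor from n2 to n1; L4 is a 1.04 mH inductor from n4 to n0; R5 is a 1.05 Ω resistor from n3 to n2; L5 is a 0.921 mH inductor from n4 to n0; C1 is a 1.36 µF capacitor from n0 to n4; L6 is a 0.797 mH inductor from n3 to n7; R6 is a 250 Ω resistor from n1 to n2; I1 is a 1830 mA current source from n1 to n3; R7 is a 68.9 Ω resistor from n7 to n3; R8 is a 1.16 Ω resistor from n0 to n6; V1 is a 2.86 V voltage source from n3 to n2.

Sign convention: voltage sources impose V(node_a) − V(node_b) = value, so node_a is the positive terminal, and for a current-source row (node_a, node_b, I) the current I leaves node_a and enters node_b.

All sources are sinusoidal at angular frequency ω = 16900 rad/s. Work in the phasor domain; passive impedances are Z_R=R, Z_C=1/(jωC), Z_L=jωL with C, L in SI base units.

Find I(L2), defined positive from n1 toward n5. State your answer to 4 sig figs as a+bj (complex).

Element admittances at ω=16900 rad/s:
  Y(L1) = 0.000-0.0009862j S between n3,n2
  Y(R1) = 0.001109+0.000j S between n7,n5
  Y(L2) = 0.000-0.3481j S between n1,n5
  Y(L3) = 0.000-0.09700j S between n6,n7
  Y(R2) = 0.0002024+0.000j S between n0,n3
  Y(R3) = 0.2591+0.000j S between n3,n6
  Y(R4) = 0.2024+0.000j S between n2,n1
  Y(L4) = 0.000-0.05690j S between n4,n0
  Y(R5) = 0.9524+0.000j S between n3,n2
  Y(L5) = 0.000-0.06425j S between n4,n0
  Y(C1) = 0.000+0.02298j S between n0,n4
  Y(L6) = 0.000-0.07424j S between n3,n7
  Y(R6) = 0.004000+0.000j S between n1,n2
  I1: injects 1.83 A into n3 (from n1)
  Y(R7) = 0.01451+0.000j S between n7,n3
  Y(R8) = 0.8621+0.000j S between n0,n6
  V1: constraint V(n3)−V(n2) = 2.86
Assemble and solve the 8×8 MNA system:
  V(n1)=-11.64+0.001185j  V(n2)=-2.833+0.001781j  V(n3)=0.02719+0.001781j  V(n4)=0.000+0.000j  V(n5)=-11.63+0.03826j  V(n6)=-6.384e-06-4.181e-07j  V(n7)=0.004754-0.07268j
  i(V1)=-0.9067+0.002944j

-0.01290+0.0001230j A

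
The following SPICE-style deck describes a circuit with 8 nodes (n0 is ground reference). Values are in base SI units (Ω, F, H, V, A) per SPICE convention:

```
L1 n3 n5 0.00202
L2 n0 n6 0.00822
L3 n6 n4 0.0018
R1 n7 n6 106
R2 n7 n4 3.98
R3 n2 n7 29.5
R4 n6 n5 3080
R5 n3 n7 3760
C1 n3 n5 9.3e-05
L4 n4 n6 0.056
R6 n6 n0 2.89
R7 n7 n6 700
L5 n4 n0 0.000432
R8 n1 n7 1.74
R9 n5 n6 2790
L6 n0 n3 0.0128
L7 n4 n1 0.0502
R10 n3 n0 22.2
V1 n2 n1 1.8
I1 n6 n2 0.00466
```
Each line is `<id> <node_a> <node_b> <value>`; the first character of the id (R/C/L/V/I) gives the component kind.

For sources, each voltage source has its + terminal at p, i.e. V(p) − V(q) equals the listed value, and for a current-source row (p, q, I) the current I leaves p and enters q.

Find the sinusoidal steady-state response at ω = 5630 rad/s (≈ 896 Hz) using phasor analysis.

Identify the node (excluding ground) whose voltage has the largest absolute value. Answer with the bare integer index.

2

Apply KCL at each of the 7 non-ground nodes and solve the resulting linear system.
Node n1: branches {R8, L7, V1} → V_1 = -0.07679+0.006137j
Node n2: branches {R3, V1, I1} → V_2 = 1.723+0.006137j
Node n3: branches {L1, R5, C1, L6, R10} → V_3 = -4.378e-05-1.350e-05j
Node n4: branches {L3, R2, L4, L5, L7} → V_4 = -0.001665+0.008033j
Node n5: branches {L1, R4, C1, R9} → V_5 = -4.781e-05+1.129e-06j
Node n6: branches {L2, L3, R1, R4, L4, R6, R7, R9, I1} → V_6 = -0.009379-0.002564j
Node n7: branches {R1, R2, R3, R5, R7, R8} → V_7 = 0.01580+0.006573j
Source currents: i(V1)=-0.05322+1.480e-05j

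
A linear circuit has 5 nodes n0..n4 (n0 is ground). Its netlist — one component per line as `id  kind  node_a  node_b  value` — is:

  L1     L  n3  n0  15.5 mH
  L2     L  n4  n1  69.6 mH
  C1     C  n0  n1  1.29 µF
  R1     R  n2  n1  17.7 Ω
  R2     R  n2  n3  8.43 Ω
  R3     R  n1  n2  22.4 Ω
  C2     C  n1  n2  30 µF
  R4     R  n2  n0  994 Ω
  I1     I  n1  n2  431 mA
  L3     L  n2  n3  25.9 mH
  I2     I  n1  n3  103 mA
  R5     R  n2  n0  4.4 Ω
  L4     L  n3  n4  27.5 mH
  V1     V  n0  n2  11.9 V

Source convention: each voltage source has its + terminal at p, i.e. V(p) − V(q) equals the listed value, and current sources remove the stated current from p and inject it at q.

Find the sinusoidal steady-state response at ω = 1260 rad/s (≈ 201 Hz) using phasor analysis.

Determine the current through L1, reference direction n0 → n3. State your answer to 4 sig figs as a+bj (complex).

Element admittances at ω=1260 rad/s:
  Y(L1) = 0.000-0.05120j S between n3,n0
  Y(L2) = 0.000-0.01140j S between n4,n1
  Y(C1) = 0.000+0.001625j S between n0,n1
  Y(R1) = 0.05650+0.000j S between n2,n1
  Y(R2) = 0.1186+0.000j S between n2,n3
  Y(R3) = 0.04464+0.000j S between n1,n2
  Y(C2) = 0.000+0.03780j S between n1,n2
  Y(R4) = 0.001006+0.000j S between n2,n0
  I1: injects 0.431 A into n2 (from n1)
  Y(L3) = 0.000-0.03064j S between n2,n3
  I2: injects 0.103 A into n3 (from n1)
  Y(R5) = 0.2273+0.000j S between n2,n0
  Y(L4) = 0.000-0.02886j S between n3,n4
  V1: constraint V(n0)−V(n2) = 11.9
Assemble and solve the 5×5 MNA system:
  V(n1)=-16.92+1.507j  V(n2)=-11.90+0.000j  V(n3)=-8.976-2.572j  V(n4)=-11.23-1.417j
  i(V1)=-2.851+0.4321j

0.1317-0.4596j A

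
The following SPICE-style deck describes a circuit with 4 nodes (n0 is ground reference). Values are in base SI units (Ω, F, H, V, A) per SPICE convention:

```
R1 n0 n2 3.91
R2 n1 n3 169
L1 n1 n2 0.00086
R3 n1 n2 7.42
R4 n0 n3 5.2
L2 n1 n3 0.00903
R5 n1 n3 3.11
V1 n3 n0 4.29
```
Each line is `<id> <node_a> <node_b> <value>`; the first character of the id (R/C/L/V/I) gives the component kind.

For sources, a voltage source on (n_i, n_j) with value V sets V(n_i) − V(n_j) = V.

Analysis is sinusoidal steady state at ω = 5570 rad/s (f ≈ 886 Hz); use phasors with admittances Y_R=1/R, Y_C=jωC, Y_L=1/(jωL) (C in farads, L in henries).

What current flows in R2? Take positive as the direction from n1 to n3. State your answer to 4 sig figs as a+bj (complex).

-0.007511+0.002418j A

Element admittances at ω=5570 rad/s:
  Y(R1) = 0.2558+0.000j S between n0,n2
  Y(R2) = 0.005917+0.000j S between n1,n3
  Y(L1) = 0.000-0.2088j S between n1,n2
  Y(R3) = 0.1348+0.000j S between n1,n2
  Y(R4) = 0.1923+0.000j S between n0,n3
  Y(L2) = 0.000-0.01988j S between n1,n3
  Y(R5) = 0.3215+0.000j S between n1,n3
  V1: constraint V(n3)−V(n0) = 4.29
Assemble and solve the 4×4 MNA system:
  V(n1)=3.021+0.4087j  V(n2)=1.593-0.6219j  V(n3)=4.290+0.000j
  i(V1)=-1.233+0.1591j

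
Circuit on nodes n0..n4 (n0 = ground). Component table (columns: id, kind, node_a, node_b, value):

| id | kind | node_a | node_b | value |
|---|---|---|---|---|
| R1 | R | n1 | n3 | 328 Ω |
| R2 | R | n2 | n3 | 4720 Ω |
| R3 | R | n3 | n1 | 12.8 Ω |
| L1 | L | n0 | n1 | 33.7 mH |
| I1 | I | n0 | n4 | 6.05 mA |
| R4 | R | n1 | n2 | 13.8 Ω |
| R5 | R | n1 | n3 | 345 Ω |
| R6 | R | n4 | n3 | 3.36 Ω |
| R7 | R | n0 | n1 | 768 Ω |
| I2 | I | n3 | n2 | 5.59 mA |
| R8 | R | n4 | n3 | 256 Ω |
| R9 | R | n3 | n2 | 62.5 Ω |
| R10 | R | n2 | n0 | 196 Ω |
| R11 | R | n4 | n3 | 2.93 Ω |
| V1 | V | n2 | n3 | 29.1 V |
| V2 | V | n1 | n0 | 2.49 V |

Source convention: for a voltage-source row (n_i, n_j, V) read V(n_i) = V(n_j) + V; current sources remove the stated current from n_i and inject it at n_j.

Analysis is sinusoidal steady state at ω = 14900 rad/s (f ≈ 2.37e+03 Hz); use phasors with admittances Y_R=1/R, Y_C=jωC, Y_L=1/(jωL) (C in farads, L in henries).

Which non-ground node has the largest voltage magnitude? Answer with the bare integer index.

2

MNA unknowns: 4 node voltages V₁..V_4 plus 2 source currents (V1, V2)
R1: Y=0.003049+0.000j on G[1,3]
R2: Y=0.0002119+0.000j on G[2,3]
R3: Y=0.07812+0.000j on G[3,1]
L1: Y=0.000-0.001992j on G[0,1]
I1: z[0]−=0.00605, z[4]+=0.00605
R4: Y=0.07246+0.000j on G[1,2]
R5: Y=0.002899+0.000j on G[1,3]
R6: Y=0.2976+0.000j on G[4,3]
R7: Y=0.001302+0.000j on G[0,1]
I2: z[3]−=0.00559, z[2]+=0.00559
R8: Y=0.003906+0.000j on G[4,3]
R9: Y=0.01600+0.000j on G[3,2]
R10: Y=0.005102+0.000j on G[2,0]
R11: Y=0.3413+0.000j on G[4,3]
V1: row V2−V3=29.1, i_V1 at 2,3
V2: row V1−V0=2.49, i_V2 at 1,0
solve → V1=2.490+0.000j, V2=17.58+0.000j, V3=-11.52+0.000j, V4=-11.51+0.000j
aux → i_V1=-1.650+0.000j, i_V2=-0.08691+0.004959j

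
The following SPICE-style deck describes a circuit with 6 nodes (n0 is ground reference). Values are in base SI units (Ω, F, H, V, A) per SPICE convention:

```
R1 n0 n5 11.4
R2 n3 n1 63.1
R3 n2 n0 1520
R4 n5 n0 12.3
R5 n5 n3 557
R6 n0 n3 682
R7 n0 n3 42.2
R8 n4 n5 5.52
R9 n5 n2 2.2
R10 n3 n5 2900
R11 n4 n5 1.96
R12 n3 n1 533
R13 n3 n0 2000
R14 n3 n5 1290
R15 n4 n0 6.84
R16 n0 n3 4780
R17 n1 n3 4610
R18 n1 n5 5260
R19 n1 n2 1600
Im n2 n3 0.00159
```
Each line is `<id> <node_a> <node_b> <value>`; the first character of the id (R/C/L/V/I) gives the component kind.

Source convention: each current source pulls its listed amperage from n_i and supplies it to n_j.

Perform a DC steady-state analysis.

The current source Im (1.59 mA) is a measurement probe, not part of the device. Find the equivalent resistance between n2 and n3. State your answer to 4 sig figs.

MNA unknowns: 5 node voltages V₁..V_5
R1: Y=0.08772 on G[0,5]
R2: Y=0.01585 on G[3,1]
R3: Y=0.0006579 on G[2,0]
R4: Y=0.08130 on G[5,0]
R5: Y=0.001795 on G[5,3]
R6: Y=0.001466 on G[0,3]
R7: Y=0.02370 on G[0,3]
R8: Y=0.1812 on G[4,5]
R9: Y=0.4545 on G[5,2]
R10: Y=0.0003448 on G[3,5]
R11: Y=0.5102 on G[4,5]
R12: Y=0.001876 on G[3,1]
R13: Y=0.0005000 on G[3,0]
R14: Y=0.0007752 on G[3,5]
R15: Y=0.1462 on G[4,0]
R16: Y=0.0002092 on G[0,3]
R17: Y=0.0002169 on G[1,3]
R18: Y=0.0001901 on G[1,5]
R19: Y=0.0006250 on G[1,2]
Im: z[2]−=0.00159, z[3]+=0.00159
solve → V1=0.05049, V2=-0.008131, V3=0.05312, V4=-0.003900, V5=-0.004725

R_eq = 38.52 Ω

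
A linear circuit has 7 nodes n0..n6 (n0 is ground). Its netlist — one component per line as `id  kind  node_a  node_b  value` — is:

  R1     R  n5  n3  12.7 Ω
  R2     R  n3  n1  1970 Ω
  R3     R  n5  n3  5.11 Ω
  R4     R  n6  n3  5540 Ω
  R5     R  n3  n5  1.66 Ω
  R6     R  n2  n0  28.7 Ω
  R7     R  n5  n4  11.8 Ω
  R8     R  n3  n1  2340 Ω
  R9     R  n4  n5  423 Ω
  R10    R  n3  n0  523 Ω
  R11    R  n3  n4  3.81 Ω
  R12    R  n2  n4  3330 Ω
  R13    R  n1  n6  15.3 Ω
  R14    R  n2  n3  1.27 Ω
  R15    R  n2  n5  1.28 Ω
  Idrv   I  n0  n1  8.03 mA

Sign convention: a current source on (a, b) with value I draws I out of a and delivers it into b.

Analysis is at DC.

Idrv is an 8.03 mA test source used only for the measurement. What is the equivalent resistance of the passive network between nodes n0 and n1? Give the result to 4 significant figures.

MNA unknowns: 6 node voltages V₁..V_6
R1: Y=0.07874 on G[5,3]
R2: Y=0.0005076 on G[3,1]
R3: Y=0.1957 on G[5,3]
R4: Y=0.0001805 on G[6,3]
R5: Y=0.6024 on G[3,5]
R6: Y=0.03484 on G[2,0]
R7: Y=0.08475 on G[5,4]
R8: Y=0.0004274 on G[3,1]
R9: Y=0.002364 on G[4,5]
R10: Y=0.001912 on G[3,0]
R11: Y=0.2625 on G[3,4]
R12: Y=0.0003003 on G[2,4]
R13: Y=0.06536 on G[1,6]
R14: Y=0.7874 on G[2,3]
R15: Y=0.7812 on G[2,5]
Idrv: z[0]−=0.00803, z[1]+=0.00803
solve → V1=7.426, V2=0.2181, V3=0.2244, V4=0.2237, V5=0.2216, V6=7.407

R_eq = 924.8 Ω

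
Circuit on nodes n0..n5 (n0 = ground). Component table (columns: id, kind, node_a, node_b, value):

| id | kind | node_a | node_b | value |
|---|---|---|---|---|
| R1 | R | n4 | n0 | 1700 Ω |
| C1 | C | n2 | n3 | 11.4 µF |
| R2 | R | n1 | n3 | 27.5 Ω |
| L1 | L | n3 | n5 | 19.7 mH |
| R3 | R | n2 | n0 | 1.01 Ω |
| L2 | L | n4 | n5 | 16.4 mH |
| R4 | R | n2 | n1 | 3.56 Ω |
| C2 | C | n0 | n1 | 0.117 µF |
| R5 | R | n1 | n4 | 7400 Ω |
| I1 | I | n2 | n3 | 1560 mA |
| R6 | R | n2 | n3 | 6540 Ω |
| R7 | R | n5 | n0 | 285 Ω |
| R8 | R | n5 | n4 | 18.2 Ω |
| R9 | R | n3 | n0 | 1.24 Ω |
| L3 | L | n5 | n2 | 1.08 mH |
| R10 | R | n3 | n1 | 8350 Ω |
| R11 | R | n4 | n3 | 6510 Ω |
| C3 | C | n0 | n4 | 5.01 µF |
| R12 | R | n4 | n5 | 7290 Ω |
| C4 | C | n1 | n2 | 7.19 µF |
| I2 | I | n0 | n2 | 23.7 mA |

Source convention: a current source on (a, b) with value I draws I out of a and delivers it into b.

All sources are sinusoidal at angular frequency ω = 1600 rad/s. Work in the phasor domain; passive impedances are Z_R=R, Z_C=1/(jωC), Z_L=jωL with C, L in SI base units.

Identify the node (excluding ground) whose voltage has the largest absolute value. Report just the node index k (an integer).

Apply KCL at each of the 5 non-ground nodes and solve the resulting linear system.
Node n1: branches {R2, R4, C2, R5, R10, C4} → V_1 = -1.066-0.03018j
Node n2: branches {C1, R3, R4, I1, R6, L3, C4, I2} → V_2 = -1.438-0.02548j
Node n3: branches {C1, R2, L1, I1, R6, R9, R10, R11} → V_3 = 1.803+0.04487j
Node n4: branches {R1, L2, R5, R8, R11, C3, R12} → V_4 = -1.348+0.1416j
Node n5: branches {L1, L2, R7, R8, L3, R12} → V_5 = -1.287-0.01041j

3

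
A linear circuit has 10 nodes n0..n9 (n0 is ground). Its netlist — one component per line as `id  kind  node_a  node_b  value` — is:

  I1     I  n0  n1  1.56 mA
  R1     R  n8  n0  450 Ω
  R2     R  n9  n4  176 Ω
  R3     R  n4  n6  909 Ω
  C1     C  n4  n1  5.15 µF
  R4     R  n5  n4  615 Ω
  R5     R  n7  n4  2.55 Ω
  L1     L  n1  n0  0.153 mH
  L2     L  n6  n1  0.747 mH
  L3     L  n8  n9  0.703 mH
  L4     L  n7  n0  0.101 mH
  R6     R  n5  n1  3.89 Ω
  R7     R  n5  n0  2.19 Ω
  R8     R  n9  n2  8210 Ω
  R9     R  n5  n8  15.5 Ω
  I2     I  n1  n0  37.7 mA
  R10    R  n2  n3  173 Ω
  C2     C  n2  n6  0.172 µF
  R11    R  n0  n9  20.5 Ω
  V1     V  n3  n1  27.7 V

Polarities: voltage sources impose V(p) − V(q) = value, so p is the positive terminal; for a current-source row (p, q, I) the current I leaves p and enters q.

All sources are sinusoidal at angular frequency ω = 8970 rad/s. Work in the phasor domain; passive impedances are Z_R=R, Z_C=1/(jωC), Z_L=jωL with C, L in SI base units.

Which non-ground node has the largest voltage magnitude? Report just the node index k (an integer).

3

Apply KCL at each of the 9 non-ground nodes and solve the resulting linear system.
Node n1: branches {I1, C1, L1, L2, R6, I2, V1} → V_1 = -0.01422-0.05264j
Node n2: branches {R8, R10, C2} → V_2 = 25.35-6.750j
Node n3: branches {R10, V1} → V_3 = 27.69-0.05264j
Node n4: branches {R2, R3, C1, R4, R5} → V_4 = 0.006484-0.0006336j
Node n5: branches {R4, R6, R7, R9} → V_5 = -0.002716-0.01917j
Node n6: branches {R3, L2, C2} → V_6 = -0.2790+0.01945j
Node n7: branches {R5, L4} → V_7 = 0.0009266+0.001974j
Node n8: branches {R1, L3, R9} → V_8 = 0.02365-0.02198j
Node n9: branches {R2, L3, R8, R11} → V_9 = 0.02510-0.01092j
Source currents: i(V1)=-0.01353-0.03871j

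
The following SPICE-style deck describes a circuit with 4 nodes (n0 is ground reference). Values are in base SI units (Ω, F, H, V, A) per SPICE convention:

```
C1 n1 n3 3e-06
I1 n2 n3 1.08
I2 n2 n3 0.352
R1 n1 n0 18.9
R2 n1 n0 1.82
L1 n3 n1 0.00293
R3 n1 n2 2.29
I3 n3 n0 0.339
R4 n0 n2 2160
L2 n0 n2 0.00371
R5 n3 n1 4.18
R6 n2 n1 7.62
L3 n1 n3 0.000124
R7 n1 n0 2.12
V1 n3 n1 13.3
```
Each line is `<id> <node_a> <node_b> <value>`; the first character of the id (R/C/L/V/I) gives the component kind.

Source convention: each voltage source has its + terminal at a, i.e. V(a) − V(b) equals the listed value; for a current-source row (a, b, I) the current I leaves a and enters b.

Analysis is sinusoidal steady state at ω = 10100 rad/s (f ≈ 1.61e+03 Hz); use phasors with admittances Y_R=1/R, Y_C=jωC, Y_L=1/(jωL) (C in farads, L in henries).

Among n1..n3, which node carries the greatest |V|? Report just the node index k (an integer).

3

MNA unknowns: 3 node voltages V₁..V_3 plus 1 source current (V1)
C1: Y=0.000+0.03030j on G[1,3]
I1: z[2]−=1.08, z[3]+=1.08
I2: z[2]−=0.352, z[3]+=0.352
R1: Y=0.05291+0.000j on G[1,0]
R2: Y=0.5495+0.000j on G[1,0]
L1: Y=0.000-0.03379j on G[3,1]
R3: Y=0.4367+0.000j on G[1,2]
I3: z[3]−=0.339, z[0]+=0.339
R4: Y=0.0004630+0.000j on G[0,2]
L2: Y=0.000-0.02669j on G[0,2]
R5: Y=0.2392+0.000j on G[3,1]
R6: Y=0.1312+0.000j on G[2,1]
L3: Y=0.000-0.7985j on G[1,3]
R7: Y=0.4717+0.000j on G[1,0]
V1: row V3−V1=13.3, i_V1 at 3,1
solve → V1=-0.3094-0.06996j, V2=-2.819-0.2023j, V3=12.99-0.06996j
aux → i_V1=-2.089+10.67j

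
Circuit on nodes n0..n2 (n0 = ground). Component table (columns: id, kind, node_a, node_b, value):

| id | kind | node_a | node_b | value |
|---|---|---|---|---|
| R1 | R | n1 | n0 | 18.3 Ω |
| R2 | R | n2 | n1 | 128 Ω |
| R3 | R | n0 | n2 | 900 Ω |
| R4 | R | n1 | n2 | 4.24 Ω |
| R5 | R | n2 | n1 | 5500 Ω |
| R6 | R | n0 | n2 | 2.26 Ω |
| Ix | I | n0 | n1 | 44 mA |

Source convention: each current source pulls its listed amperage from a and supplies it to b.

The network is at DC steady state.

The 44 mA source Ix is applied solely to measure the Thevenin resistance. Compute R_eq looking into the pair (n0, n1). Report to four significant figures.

Element admittances at DC:
  Y(R1) = 0.05464 S between n1,n0
  Y(R2) = 0.007812 S between n2,n1
  Y(R3) = 0.001111 S between n0,n2
  Y(R4) = 0.2358 S between n1,n2
  Y(R5) = 0.0001818 S between n2,n1
  Y(R6) = 0.4425 S between n0,n2
  Ix: injects 0.044 A into n1 (from n0)
Assemble and solve the 2×2 MNA system:
  V(n1)=0.2076  V(n2)=0.07362

R_eq = 4.717 Ω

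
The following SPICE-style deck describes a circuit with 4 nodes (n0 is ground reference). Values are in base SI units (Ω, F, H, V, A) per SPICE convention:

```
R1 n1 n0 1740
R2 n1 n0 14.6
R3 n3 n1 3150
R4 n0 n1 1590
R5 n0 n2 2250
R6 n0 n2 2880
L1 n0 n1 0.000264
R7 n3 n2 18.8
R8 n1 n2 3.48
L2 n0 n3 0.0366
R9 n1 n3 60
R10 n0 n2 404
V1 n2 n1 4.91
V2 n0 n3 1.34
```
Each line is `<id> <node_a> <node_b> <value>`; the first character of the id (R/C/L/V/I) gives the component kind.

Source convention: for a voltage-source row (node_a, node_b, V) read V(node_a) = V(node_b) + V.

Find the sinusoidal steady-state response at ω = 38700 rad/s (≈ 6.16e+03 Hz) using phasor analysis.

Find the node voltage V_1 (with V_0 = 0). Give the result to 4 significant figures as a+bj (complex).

Element admittances at ω=38700 rad/s:
  Y(R1) = 0.0005747+0.000j S between n1,n0
  Y(R2) = 0.06849+0.000j S between n1,n0
  Y(R3) = 0.0003175+0.000j S between n3,n1
  Y(R4) = 0.0006289+0.000j S between n0,n1
  Y(R5) = 0.0004444+0.000j S between n0,n2
  Y(R6) = 0.0003472+0.000j S between n0,n2
  Y(L1) = 0.000-0.09788j S between n0,n1
  Y(R7) = 0.05319+0.000j S between n3,n2
  Y(R8) = 0.2874+0.000j S between n1,n2
  Y(L2) = 0.000-0.0007060j S between n0,n3
  Y(R9) = 0.01667+0.000j S between n1,n3
  Y(R10) = 0.002475+0.000j S between n0,n2
  V1: constraint V(n2)−V(n1) = 4.91
  V2: constraint V(n0)−V(n3) = 1.34
Assemble and solve the 5×5 MNA system:
  V(n1)=-1.767-1.208j  V(n2)=3.143-1.208j  V(n3)=-1.340+0.000j
  i(V1)=-1.660+0.06823j  i(V2)=-0.2312+0.08575j

-1.767-1.208j V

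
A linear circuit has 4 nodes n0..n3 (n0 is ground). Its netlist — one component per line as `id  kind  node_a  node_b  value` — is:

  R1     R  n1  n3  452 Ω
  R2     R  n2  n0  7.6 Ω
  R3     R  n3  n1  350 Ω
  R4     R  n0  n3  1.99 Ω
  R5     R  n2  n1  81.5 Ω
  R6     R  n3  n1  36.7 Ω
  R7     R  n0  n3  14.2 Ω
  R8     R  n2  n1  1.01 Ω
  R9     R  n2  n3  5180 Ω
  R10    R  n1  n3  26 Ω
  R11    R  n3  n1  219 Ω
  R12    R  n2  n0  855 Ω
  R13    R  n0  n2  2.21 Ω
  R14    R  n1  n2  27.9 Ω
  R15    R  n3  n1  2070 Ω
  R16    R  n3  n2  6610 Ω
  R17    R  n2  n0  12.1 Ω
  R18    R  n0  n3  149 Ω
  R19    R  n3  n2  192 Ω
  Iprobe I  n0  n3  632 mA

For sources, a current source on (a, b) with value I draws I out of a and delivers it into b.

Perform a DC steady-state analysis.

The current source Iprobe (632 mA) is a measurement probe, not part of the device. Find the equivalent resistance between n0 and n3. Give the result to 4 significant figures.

R_eq = 1.543 Ω

Element admittances at DC:
  Y(R1) = 0.002212 S between n1,n3
  Y(R2) = 0.1316 S between n2,n0
  Y(R3) = 0.002857 S between n3,n1
  Y(R4) = 0.5025 S between n0,n3
  Y(R5) = 0.01227 S between n2,n1
  Y(R6) = 0.02725 S between n3,n1
  Y(R7) = 0.07042 S between n0,n3
  Y(R8) = 0.9901 S between n2,n1
  Y(R9) = 0.0001931 S between n2,n3
  Y(R10) = 0.03846 S between n1,n3
  Y(R11) = 0.004566 S between n3,n1
  Y(R12) = 0.001170 S between n2,n0
  Y(R13) = 0.4525 S between n0,n2
  Y(R14) = 0.03584 S between n1,n2
  Y(R15) = 0.0004831 S between n3,n1
  Y(R16) = 0.0001513 S between n3,n2
  Y(R17) = 0.08264 S between n2,n0
  Y(R18) = 0.006711 S between n0,n3
  Y(R19) = 0.005208 S between n3,n2
  Iprobe: injects 0.632 A into n3 (from n0)
Assemble and solve the 3×3 MNA system:
  V(n1)=0.1595  V(n2)=0.09989  V(n3)=0.9752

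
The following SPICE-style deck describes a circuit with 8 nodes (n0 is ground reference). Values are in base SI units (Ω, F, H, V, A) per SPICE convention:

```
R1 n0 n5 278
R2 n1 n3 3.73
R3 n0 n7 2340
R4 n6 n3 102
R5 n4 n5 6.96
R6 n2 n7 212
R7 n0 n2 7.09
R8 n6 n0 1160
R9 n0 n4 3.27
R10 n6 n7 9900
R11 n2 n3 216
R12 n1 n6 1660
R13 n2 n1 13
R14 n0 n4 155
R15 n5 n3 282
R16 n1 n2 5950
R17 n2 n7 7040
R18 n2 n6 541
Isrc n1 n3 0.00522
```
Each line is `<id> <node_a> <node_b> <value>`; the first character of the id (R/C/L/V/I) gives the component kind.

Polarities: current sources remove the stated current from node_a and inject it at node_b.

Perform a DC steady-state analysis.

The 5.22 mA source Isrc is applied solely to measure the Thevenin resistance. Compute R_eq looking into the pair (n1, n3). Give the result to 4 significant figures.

Apply KCL at each of the 7 non-ground nodes and solve the resulting linear system.
Node n1: branches {R2, R12, R13, R16, Isrc} → V_1 = -0.002627
Node n2: branches {R6, R7, R11, R13, R16, R17, R18} → V_2 = -0.0004650
Node n3: branches {R2, R4, R11, R15, Isrc} → V_3 = 0.01619
Node n4: branches {R5, R9, R14} → V_4 = 0.0001714
Node n5: branches {R1, R5, R15} → V_5 = 0.0005439
Node n6: branches {R4, R8, R10, R12, R18} → V_6 = 0.01182
Node n7: branches {R3, R6, R10, R17} → V_7 = -0.0001978

R_eq = 3.605 Ω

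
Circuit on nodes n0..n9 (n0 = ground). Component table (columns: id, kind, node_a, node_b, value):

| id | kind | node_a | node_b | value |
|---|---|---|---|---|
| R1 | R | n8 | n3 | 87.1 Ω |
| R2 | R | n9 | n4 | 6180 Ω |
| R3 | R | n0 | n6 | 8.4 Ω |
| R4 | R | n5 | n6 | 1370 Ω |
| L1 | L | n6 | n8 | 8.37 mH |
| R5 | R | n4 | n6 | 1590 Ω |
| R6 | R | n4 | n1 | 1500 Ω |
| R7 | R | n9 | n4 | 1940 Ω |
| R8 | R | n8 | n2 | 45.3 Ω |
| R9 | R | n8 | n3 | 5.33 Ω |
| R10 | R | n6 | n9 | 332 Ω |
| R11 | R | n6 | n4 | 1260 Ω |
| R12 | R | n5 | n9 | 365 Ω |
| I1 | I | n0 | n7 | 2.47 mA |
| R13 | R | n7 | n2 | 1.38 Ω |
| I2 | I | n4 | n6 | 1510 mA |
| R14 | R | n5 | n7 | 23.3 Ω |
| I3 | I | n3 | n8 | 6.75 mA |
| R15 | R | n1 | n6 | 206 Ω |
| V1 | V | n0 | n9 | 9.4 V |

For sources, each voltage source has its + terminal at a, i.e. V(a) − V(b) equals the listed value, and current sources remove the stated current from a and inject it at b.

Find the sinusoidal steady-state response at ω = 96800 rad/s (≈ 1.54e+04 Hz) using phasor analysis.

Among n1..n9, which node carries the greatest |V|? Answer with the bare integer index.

MNA unknowns: 9 node voltages V₁..V_9 plus 1 source current (V1)
R1: Y=0.01148+0.000j on G[8,3]
R2: Y=0.0001618+0.000j on G[9,4]
R3: Y=0.1190+0.000j on G[0,6]
R4: Y=0.0007299+0.000j on G[5,6]
L1: Y=0.000-0.001234j on G[6,8]
R5: Y=0.0006289+0.000j on G[4,6]
R6: Y=0.0006667+0.000j on G[4,1]
R7: Y=0.0005155+0.000j on G[9,4]
R8: Y=0.02208+0.000j on G[8,2]
R9: Y=0.1876+0.000j on G[8,3]
R10: Y=0.003012+0.000j on G[6,9]
R11: Y=0.0007937+0.000j on G[6,4]
R12: Y=0.002740+0.000j on G[5,9]
I1: z[0]−=0.00247, z[7]+=0.00247
R13: Y=0.7246+0.000j on G[7,2]
I2: z[4]−=1.51, z[6]+=1.51
R14: Y=0.04292+0.000j on G[5,7]
I3: z[3]−=0.00675, z[8]+=0.00675
R15: Y=0.004854+0.000j on G[1,6]
V1: row V0−V9=9.4, i_V1 at 0,9
solve → V1=-65.49+0.05655j, V2=-4.797-2.834j, V3=-4.646-3.246j, V4=-562.5+0.04362j, V5=-4.955-2.609j, V6=2.757+0.05833j, V7=-4.803-2.821j, V8=-4.612-3.246j, V9=-9.400+0.000j
aux → i_V1=0.3258+0.006943j

4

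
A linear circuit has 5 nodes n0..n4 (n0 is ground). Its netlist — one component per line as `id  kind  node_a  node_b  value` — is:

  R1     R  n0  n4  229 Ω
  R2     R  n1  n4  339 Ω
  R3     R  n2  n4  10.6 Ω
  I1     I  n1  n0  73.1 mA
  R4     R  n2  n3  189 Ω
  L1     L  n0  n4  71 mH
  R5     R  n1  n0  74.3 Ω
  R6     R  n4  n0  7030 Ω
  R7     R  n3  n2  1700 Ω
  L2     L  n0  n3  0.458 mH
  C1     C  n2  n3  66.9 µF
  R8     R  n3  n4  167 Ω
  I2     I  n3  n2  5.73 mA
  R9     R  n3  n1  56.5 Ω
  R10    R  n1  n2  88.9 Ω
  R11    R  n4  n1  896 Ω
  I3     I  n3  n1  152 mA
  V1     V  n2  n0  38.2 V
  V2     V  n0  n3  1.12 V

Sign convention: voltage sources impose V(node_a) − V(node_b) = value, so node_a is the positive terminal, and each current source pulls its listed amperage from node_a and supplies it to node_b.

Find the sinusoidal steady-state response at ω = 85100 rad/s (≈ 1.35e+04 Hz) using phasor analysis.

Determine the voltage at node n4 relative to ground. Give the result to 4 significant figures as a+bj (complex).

33.53+0.05113j V

MNA unknowns: 4 node voltages V₁..V_4 plus 2 source currents (V1, V2)
R1: Y=0.004367+0.000j on G[0,4]
R2: Y=0.002950+0.000j on G[1,4]
R3: Y=0.09434+0.000j on G[2,4]
I1: z[1]−=0.0731, z[0]+=0.0731
R4: Y=0.005291+0.000j on G[2,3]
L1: Y=0.000-0.0001655j on G[0,4]
R5: Y=0.01346+0.000j on G[1,0]
R6: Y=0.0001422+0.000j on G[4,0]
R7: Y=0.0005882+0.000j on G[3,2]
L2: Y=0.000-0.02566j on G[0,3]
C1: Y=0.000+5.693j on G[2,3]
R8: Y=0.005988+0.000j on G[3,4]
I2: z[3]−=0.00573, z[2]+=0.00573
R9: Y=0.01770+0.000j on G[3,1]
R10: Y=0.01125+0.000j on G[1,2]
R11: Y=0.001116+0.000j on G[4,1]
I3: z[3]−=0.152, z[1]+=0.152
V1: row V2−V0=38.2, i_V1 at 2,0
V2: row V0−V3=1.12, i_V2 at 0,3
solve → V1=13.45+0.004473j, V2=38.20+0.000j, V3=-1.120+0.000j, V4=33.53+0.05113j
aux → i_V1=-0.9442-223.9j, i_V2=-0.5388-223.8j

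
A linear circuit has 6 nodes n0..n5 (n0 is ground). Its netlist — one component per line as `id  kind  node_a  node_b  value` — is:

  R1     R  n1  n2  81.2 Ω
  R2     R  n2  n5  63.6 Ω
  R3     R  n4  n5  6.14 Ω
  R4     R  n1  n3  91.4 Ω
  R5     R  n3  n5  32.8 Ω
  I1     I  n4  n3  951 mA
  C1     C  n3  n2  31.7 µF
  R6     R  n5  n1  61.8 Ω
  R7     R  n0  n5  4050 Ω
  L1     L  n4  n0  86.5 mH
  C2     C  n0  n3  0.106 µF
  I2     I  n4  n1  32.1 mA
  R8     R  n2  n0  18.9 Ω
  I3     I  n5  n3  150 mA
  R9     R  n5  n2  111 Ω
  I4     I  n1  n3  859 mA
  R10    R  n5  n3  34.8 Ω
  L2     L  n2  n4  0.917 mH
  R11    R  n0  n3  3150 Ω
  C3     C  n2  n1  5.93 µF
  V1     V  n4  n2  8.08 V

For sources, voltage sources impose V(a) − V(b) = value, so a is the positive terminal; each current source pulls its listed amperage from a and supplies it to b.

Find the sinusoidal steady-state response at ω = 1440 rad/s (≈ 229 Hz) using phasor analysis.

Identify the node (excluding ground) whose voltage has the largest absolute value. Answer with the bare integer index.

3

Apply KCL at each of the 5 non-ground nodes and solve the resulting linear system.
Node n1: branches {R1, R4, R6, I2, I4, C3} → V_1 = -12.89-2.852j
Node n2: branches {R1, R2, C1, R8, R9, L2, C3, V1} → V_2 = -0.3964+1.221j
Node n3: branches {R4, R5, I1, C1, C2, I3, I4, R10, R11} → V_3 = 20.83-16.84j
Node n4: branches {R3, I1, L1, I2, L2, V1} → V_4 = 7.684+1.221j
Node n5: branches {R2, R3, R5, R6, R7, I3, R9, R10} → V_5 = 8.041-3.092j
Source currents: i(V1)=-0.9347+5.478j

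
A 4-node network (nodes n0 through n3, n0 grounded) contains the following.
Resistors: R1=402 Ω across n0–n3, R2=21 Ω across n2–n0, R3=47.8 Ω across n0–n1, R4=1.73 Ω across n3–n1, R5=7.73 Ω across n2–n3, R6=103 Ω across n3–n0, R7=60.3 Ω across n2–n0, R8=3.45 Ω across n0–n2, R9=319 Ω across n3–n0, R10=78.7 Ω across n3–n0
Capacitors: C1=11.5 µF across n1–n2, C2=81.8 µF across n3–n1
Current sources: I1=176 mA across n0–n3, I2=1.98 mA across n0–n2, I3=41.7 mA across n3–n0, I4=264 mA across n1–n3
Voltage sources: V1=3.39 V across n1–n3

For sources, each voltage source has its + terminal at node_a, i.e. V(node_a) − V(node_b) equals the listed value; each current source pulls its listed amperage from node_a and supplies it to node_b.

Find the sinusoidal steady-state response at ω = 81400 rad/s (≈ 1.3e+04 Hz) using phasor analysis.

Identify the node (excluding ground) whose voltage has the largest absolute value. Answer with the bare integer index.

3

Apply KCL at each of the 3 non-ground nodes and solve the resulting linear system.
Node n1: branches {C1, R3, R4, C2, I4, V1} → V_1 = 0.6809-0.5808j
Node n2: branches {C1, I2, R2, R5, R7, R8} → V_2 = 0.5592+0.08030j
Node n3: branches {R1, I1, R4, R5, I3, R6, C2, R9, I4, R10, V1} → V_3 = -2.709-0.5808j
Source currents: i(V1)=-2.857-22.67j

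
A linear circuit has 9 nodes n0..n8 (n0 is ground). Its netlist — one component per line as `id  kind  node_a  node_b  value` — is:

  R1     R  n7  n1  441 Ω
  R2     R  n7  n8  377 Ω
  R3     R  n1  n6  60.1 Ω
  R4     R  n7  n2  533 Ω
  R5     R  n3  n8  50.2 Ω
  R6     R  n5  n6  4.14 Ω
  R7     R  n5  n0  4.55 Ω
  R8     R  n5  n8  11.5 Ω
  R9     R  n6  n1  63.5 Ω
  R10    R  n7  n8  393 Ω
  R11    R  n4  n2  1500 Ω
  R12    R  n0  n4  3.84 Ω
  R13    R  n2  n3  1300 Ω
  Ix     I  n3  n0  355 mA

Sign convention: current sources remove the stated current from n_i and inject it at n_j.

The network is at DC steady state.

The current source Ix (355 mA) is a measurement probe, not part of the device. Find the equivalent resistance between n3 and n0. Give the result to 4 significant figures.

MNA unknowns: 8 node voltages V₁..V_8
R1: Y=0.002268 on G[7,1]
R2: Y=0.002653 on G[7,8]
R3: Y=0.01664 on G[1,6]
R4: Y=0.001876 on G[7,2]
R5: Y=0.01992 on G[3,8]
R6: Y=0.2415 on G[5,6]
R7: Y=0.2198 on G[5,0]
R8: Y=0.08696 on G[5,8]
R9: Y=0.01575 on G[6,1]
R10: Y=0.002545 on G[7,8]
R11: Y=0.0006667 on G[4,2]
R12: Y=0.2604 on G[0,4]
R13: Y=0.0007692 on G[2,3]
Ix: z[3]−=0.355, z[0]+=0.355
solve → V1=-1.854, V2=-8.227, V3=-22.78, V4=-0.02101, V5=-1.590, V6=-1.622, V7=-5.176, V8=-5.523

R_eq = 64.18 Ω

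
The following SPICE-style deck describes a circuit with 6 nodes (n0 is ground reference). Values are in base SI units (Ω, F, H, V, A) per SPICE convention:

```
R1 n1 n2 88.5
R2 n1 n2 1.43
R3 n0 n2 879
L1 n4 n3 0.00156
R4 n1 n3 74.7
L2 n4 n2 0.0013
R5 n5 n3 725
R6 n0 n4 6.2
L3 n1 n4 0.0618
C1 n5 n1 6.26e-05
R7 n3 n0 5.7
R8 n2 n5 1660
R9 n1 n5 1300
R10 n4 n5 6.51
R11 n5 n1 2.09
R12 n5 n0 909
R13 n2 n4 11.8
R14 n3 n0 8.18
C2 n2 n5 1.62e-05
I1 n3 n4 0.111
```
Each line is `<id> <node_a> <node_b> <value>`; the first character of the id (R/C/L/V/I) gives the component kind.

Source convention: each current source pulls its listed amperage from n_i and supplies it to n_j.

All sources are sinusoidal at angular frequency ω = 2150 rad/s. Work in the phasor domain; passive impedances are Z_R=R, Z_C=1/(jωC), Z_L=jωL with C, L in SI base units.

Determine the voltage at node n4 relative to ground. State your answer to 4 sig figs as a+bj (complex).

MNA unknowns: 5 node voltages V₁..V_5
R1: Y=0.01130+0.000j on G[1,2]
R2: Y=0.6993+0.000j on G[1,2]
R3: Y=0.001138+0.000j on G[0,2]
L1: Y=0.000-0.2982j on G[4,3]
R4: Y=0.01339+0.000j on G[1,3]
L2: Y=0.000-0.3578j on G[4,2]
R5: Y=0.001379+0.000j on G[5,3]
R6: Y=0.1613+0.000j on G[0,4]
L3: Y=0.000-0.007526j on G[1,4]
C1: Y=0.000+0.1346j on G[5,1]
R7: Y=0.1754+0.000j on G[3,0]
R8: Y=0.0006024+0.000j on G[2,5]
R9: Y=0.0007692+0.000j on G[1,5]
R10: Y=0.1536+0.000j on G[4,5]
R11: Y=0.4785+0.000j on G[5,1]
R12: Y=0.001100+0.000j on G[5,0]
R13: Y=0.08475+0.000j on G[2,4]
R14: Y=0.1222+0.000j on G[3,0]
C2: Y=0.000+0.03483j on G[2,5]
I1: z[3]−=0.111, z[4]+=0.111
solve → V1=0.08680+0.1938j, V2=0.09026+0.1980j, V3=-0.04560-0.1135j, V4=0.08294+0.2067j, V5=0.08589+0.1963j

0.08294+0.2067j V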